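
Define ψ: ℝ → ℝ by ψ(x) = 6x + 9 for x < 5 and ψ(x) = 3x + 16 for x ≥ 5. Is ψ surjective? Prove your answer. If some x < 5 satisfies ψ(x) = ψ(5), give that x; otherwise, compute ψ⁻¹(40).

11/3

Both pieces are strictly increasing (slopes 6 and 3), so each is injective on its own interval.
The left piece maps (−∞, 5) onto (−∞, 39); the right piece maps [5, ∞) onto [31, ∞).
The union (−∞, 39) ∪ [31, ∞) covers ℝ, so ψ is surjective.
For the follow-up: the images overlap, so an x < 5 with ψ(x) = ψ(5) exists. ψ(5) = 31; solving 6x + 9 = 31 for x < 5 gives x = (31 − 9)/6 = 11/3.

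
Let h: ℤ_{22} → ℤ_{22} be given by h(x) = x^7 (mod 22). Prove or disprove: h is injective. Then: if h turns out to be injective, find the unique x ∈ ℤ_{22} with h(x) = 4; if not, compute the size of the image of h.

Computing x^7 mod 22 for each x (by repeated squaring, reducing mod 22 at every step), the values h(0), h(1), …, h(21) are: 0, 1, 18, 9, 16, 3, 8, 17, 2, 15, 10, 11, 12, 7, 20, 5, 14, 19, 6, 13, 4, 21.
Every element of ℤ_{22} appears exactly once in this list, so h is a bijection, and in particular injective.
Since h is injective, we read off the preimage of 4 from the same table: h(20) = 4, so h⁻¹(4) = 20.

20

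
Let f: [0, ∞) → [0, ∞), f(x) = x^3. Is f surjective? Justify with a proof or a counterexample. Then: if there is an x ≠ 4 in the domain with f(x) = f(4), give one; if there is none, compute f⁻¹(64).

For any y ∈ [0, ∞), x = y^{1/3} ∈ [0, ∞) gives f(x) = y, so f is surjective.
Since x ↦ x^3 is strictly increasing on [0, ∞), it is injective there, so no x ≠ 4 in the domain has f(x) = f(4). We therefore compute f⁻¹(64) = 64^{1/3} = 4 (indeed 4^3 = 64).

4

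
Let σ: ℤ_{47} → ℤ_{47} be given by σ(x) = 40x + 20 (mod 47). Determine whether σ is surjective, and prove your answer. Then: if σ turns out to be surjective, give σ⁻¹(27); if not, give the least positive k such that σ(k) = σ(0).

Since gcd(40, 47) = 1, 40 is invertible modulo 47. Euclid's algorithm: 47 = 1·40 + 7, 40 = 5·7 + 5, 7 = 1·5 + 2, 5 = 2·2 + 1; back-substituting gives 1 = 20·40 − 17·47, so 40⁻¹ ≡ 20 (mod 47).
Then y ↦ 20(y − 20) is a two-sided inverse to σ, so every y ∈ ℤ_{47} has a preimage.
Therefore σ is surjective.
Since σ is surjective, we find σ⁻¹(27): we need 40x ≡ 27 − 20 ≡ 7 (mod 47). Using 40⁻¹ = 20: x ≡ 20·7 = 140 = 2·47 + 46, so x = 46.
Check: σ(46) = 40·46 + 20 = 1860 = 39·47 + 27 ≡ 27 (mod 47).

46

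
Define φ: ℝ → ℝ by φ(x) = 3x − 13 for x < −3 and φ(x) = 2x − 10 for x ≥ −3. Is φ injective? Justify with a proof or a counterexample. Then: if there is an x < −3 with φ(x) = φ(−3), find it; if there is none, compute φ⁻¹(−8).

1

Both pieces are strictly increasing (slopes 3 and 2), so each is injective on its own interval.
The left piece maps (−∞, −3) onto (−∞, −22); the right piece maps [−3, ∞) onto [−16, ∞).
These images are disjoint, so no value is attained by both pieces. Hence φ is injective.
Because the two images are disjoint, no x < −3 has φ(x) = φ(−3), so we compute φ⁻¹(−8): −8 lies in [−16, ∞), so solve 2x − 10 = −8: x = (−8 + 10)/2 = 1.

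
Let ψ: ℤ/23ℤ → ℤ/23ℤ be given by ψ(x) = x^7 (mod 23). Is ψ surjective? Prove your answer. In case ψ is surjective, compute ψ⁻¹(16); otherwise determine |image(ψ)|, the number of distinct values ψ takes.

Since 23 is prime, the nonzero elements of ℤ/23ℤ form a cyclic group of order 22.
As gcd(7, 22) = 1, raising to the 7th power is a bijection on this group: if x_1^7 ≡ x_2^7 then (x_1x_2^{−1})^7 = 1, and the only element of order dividing gcd(7, 22) = 1 is 1, so x_1 = x_2.
With ψ(0) = 0 this makes ψ injective on all of ℤ/23ℤ, hence bijective (finite equal-size domain and codomain). In particular ψ is surjective.
Since ψ is surjective, we find the preimage of 16. The inverse of x ↦ x^7 on (ℤ/23ℤ)^× is x ↦ x^19, because 7·19 = 133 = 6·22 + 1 ≡ 1 (mod 22) and x^{22} = 1 for x ≠ 0 (Fermat). So ψ⁻¹(16) = 16^19 mod 23.
Repeated squaring mod 23: 16^1 ≡ 16, 16^2 ≡ 16² = 256 ≡ 3, 16^4 ≡ 3² = 9, 16^8 ≡ 9² = 81 ≡ 12, 16^16 ≡ 12² = 144 ≡ 6. Since 19 = 16 + 2 + 1, 16^19 ≡ 6·3·16: 6·3 = 18, then 18·16 = 288 ≡ 12. So 16^19 ≡ 12 (mod 23).
Hence ψ⁻¹(16) = 12.

12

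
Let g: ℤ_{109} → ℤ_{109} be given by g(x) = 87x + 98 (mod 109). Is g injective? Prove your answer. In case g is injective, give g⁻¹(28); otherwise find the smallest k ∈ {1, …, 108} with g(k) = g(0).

Suppose g(x_1) = g(x_2) in ℤ_{109}. Then 87x_1 + 98 ≡ 87x_2 + 98 (mod 109), hence 87(x_1 − x_2) ≡ 0 (mod 109).
Since gcd(87, 109) = 1, 87 is invertible modulo 109, thus x_1 − x_2 ≡ 0 (mod 109), i.e. x_1 = x_2.
Thus g is injective.
We now compute 87⁻¹ mod 109 explicitly. Euclid's algorithm: 109 = 1·87 + 22, 87 = 3·22 + 21, 22 = 1·21 + 1; back-substituting gives 1 = 104·87 − 83·109, so 87⁻¹ ≡ 104 (mod 109).
Since g is injective, we find g⁻¹(28): we need 87x ≡ 28 − 98 ≡ 39 (mod 109). Using 87⁻¹ = 104: x ≡ 104·39 = 4056 = 37·109 + 23, so x = 23.
Check: g(23) = 87·23 + 98 = 2099 = 19·109 + 28 ≡ 28 (mod 109).

23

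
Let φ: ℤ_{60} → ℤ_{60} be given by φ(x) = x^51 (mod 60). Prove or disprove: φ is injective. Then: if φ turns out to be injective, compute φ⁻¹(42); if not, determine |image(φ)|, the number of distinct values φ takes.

45

φ(0) = 0^51 = 0.
φ(30): Repeated squaring mod 60: 30^1 ≡ 30, 30^2 ≡ 30² = 900 ≡ 0, 30^4 ≡ 0² = 0, 30^8 ≡ 0² = 0, 30^16 ≡ 0² = 0, 30^32 ≡ 0² = 0. Since 51 = 32 + 16 + 2 + 1, 30^51 ≡ 0·0·0·30: 0·0 = 0, then 0·0 = 0, then 0·30 = 0. So 30^51 ≡ 0 (mod 60).
So φ(0) = φ(30) = 0 while 0 ≠ 30, therefore φ is not injective.
Since φ is not injective, we determine |image(φ)|. Computing x^51 mod 60 for each x (by repeated squaring, reducing mod 60 at every step), the values φ(0), φ(1), …, φ(59) are: 0, 1, 8, 27, 4, 5, 36, 43, 32, 9, 40, 11, 48, 37, 44, 15, 16, 53, 12, 19, 20, 21, 28, 47, 24, 25, 56, 3, 52, 29, 0, 31, 8, 57, 4, 35, 36, 13, 32, 39, 40, 41, 48, 7, 44, 45, 16, 23, 12, 49, 20, 51, 28, 17, 24, 55, 56, 33, 52, 59.
The distinct values are {0, 1, 3, 4, 5, 7, 8, 9, 11, 12, 13, 15, 16, 17, 19, 20, 21, 23, 24, 25, 27, 28, 29, 31, 32, 33, 35, 36, 37, 39, 40, 41, 43, 44, 45, 47, 48, 49, 51, 52, 53, 55, 56, 57, 59}; there are 45 of them.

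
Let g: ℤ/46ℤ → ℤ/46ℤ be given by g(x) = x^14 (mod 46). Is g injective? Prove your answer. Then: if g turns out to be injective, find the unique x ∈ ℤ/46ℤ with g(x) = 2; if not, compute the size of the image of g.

24

g(22): Repeated squaring mod 46: 22^1 ≡ 22, 22^2 ≡ 22² = 484 ≡ 24, 22^4 ≡ 24² = 576 ≡ 24, 22^8 ≡ 24² = 576 ≡ 24. Since 14 = 8 + 4 + 2, 22^14 ≡ 24·24·24: 24·24 = 576 ≡ 24, then 24·24 = 576 ≡ 24. So 22^14 ≡ 24 (mod 46).
g(24): Repeated squaring mod 46: 24^1 ≡ 24, 24^2 ≡ 24² = 576 ≡ 24, 24^4 ≡ 24² = 576 ≡ 24, 24^8 ≡ 24² = 576 ≡ 24. Since 14 = 8 + 4 + 2, 24^14 ≡ 24·24·24: 24·24 = 576 ≡ 24, then 24·24 = 576 ≡ 24. So 24^14 ≡ 24 (mod 46).
So g(22) = g(24) = 24 while 22 ≠ 24, therefore g is not injective.
Since g is not injective, we determine |image(g)|. Computing x^14 mod 46 for each x (by repeated squaring, reducing mod 46 at every step), the values g(0), g(1), …, g(45) are: 0, 1, 8, 27, 18, 13, 32, 25, 6, 39, 12, 3, 26, 35, 16, 29, 2, 9, 36, 41, 4, 31, 24, 23, 24, 31, 4, 41, 36, 9, 2, 29, 16, 35, 26, 3, 12, 39, 6, 25, 32, 13, 18, 27, 8, 1.
The distinct values are {0, 1, 2, 3, 4, 6, 8, 9, 12, 13, 16, 18, 23, 24, 25, 26, 27, 29, 31, 32, 35, 36, 39, 41}; there are 24 of them.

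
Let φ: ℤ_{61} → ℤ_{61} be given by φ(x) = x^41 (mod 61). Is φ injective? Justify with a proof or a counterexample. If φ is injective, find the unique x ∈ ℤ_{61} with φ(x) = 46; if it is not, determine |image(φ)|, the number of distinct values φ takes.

49

Since 61 is prime, the nonzero elements of ℤ_{61} form a cyclic group of order 60.
As gcd(41, 60) = 1, raising to the 41st power is a bijection on this group: if x_1^41 ≡ x_2^41 then (x_1x_2^{−1})^41 = 1, and the only element of order dividing gcd(41, 60) = 1 is 1, so x_1 = x_2.
With φ(0) = 0 this makes φ injective on all of ℤ_{61}, hence bijective (finite equal-size domain and codomain). In particular φ is injective.
Since φ is injective, we find the preimage of 46. The inverse of x ↦ x^41 on (ℤ_{61})^× is x ↦ x^41, because 41·41 = 1681 = 28·60 + 1 ≡ 1 (mod 60) and x^{60} = 1 for x ≠ 0 (Fermat). So φ⁻¹(46) = 46^41 mod 61.
Repeated squaring mod 61: 46^1 ≡ 46, 46^2 ≡ 46² = 2116 ≡ 42, 46^4 ≡ 42² = 1764 ≡ 56, 46^8 ≡ 56² = 3136 ≡ 25, 46^16 ≡ 25² = 625 ≡ 15, 46^32 ≡ 15² = 225 ≡ 42. Since 41 = 32 + 8 + 1, 46^41 ≡ 42·25·46: 42·25 = 1050 ≡ 13, then 13·46 = 598 ≡ 49. So 46^41 ≡ 49 (mod 61).
Hence φ⁻¹(46) = 49.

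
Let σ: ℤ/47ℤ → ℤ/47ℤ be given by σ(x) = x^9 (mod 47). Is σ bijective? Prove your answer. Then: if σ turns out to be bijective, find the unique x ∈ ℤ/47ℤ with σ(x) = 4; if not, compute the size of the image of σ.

Since 47 is prime, the nonzero elements of ℤ/47ℤ form a cyclic group of order 46.
As gcd(9, 46) = 1, raising to the 9th power is a bijection on this group: if s^9 ≡ t^9 then (st^{−1})^9 = 1, and the only element of order dividing gcd(9, 46) = 1 is 1, so s = t.
With σ(0) = 0 this makes σ injective on all of ℤ/47ℤ, hence bijective (finite equal-size domain and codomain). In particular σ is bijective.
Since σ is bijective, we find the preimage of 4. The inverse of x ↦ x^9 on (ℤ/47ℤ)^× is x ↦ x^41, because 9·41 = 369 = 8·46 + 1 ≡ 1 (mod 46) and x^{46} = 1 for x ≠ 0 (Fermat). So σ⁻¹(4) = 4^41 mod 47.
Repeated squaring mod 47: 4^1 ≡ 4, 4^2 ≡ 4² = 16, 4^4 ≡ 16² = 256 ≡ 21, 4^8 ≡ 21² = 441 ≡ 18, 4^16 ≡ 18² = 324 ≡ 42, 4^32 ≡ 42² = 1764 ≡ 25. Since 41 = 32 + 8 + 1, 4^41 ≡ 25·18·4: 25·18 = 450 ≡ 27, then 27·4 = 108 ≡ 14. So 4^41 ≡ 14 (mod 47).
Hence σ⁻¹(4) = 14.

14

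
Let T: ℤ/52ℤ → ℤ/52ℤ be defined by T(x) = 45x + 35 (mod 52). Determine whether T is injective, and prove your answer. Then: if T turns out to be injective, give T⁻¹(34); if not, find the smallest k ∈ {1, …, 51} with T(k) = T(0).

15

Recall that injectivity means: for all u, v in the domain, T(u) = T(v) implies u = v.
If T(u) = T(v), then 45u ≡ 45v (mod 52). Because gcd(45, 52) = 1, we may cancel 45 to get u ≡ v (mod 52).
Thus T is injective.
We now compute 45⁻¹ mod 52 explicitly. Euclid's algorithm: 52 = 1·45 + 7, 45 = 6·7 + 3, 7 = 2·3 + 1; back-substituting gives 1 = 37·45 − 32·52, so 45⁻¹ ≡ 37 (mod 52).
Since T is injective, we compute T⁻¹(34): solve 45x + 35 ≡ 34 (mod 52), i.e. 45x ≡ 51 (mod 52).
Multiplying by 45⁻¹ = 37 gives x ≡ 37·51 = 1887 = 36·52 + 15 ≡ 15 (mod 52).
Check: T(15) = 45·15 + 35 = 710 = 13·52 + 34 ≡ 34 (mod 52).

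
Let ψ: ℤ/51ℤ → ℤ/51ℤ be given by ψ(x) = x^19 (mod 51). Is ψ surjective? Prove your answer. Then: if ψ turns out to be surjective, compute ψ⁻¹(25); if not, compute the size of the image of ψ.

Computing x^19 mod 51 for each x (by repeated squaring, reducing mod 51 at every step), the values ψ(0), ψ(1), …, ψ(50) are: 0, 1, 8, 27, 13, 23, 12, 37, 2, 15, 31, 5, 45, 4, 41, 9, 16, 17, 18, 25, 44, 30, 40, 29, 3, 19, 32, 48, 22, 11, 21, 7, 26, 33, 34, 35, 42, 10, 47, 6, 46, 20, 36, 49, 14, 39, 28, 38, 24, 43, 50.
Every element of ℤ/51ℤ appears exactly once in this list, so ψ is a bijection, and in particular surjective.
Since ψ is surjective, we read off the preimage of 25 from the same table: ψ(19) = 25, so ψ⁻¹(25) = 19.

19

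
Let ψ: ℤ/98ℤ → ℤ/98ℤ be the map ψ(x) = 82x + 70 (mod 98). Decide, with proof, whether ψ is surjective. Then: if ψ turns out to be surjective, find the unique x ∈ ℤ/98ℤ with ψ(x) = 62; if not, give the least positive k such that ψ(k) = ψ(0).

Since gcd(82, 98) = 2, we have 82x ≡ 0 (mod 2) for all x, so ψ(x) ≡ 0 (mod 2).
But 1 ≢ 0 (mod 2), so 1 ∈ ℤ/98ℤ has no preimage. So ψ is not surjective.
Since ψ is not surjective, we find the least positive k with ψ(k) = ψ(0): this means 82k ≡ 0 (mod 98), i.e. 98 ∣ 82k. Since gcd(82, 98) = 2, dividing through by 2 this holds exactly when 49 ∣ 41k, and as gcd(41, 49) = 1, exactly when 49 ∣ k.
The smallest positive such k is 49.

49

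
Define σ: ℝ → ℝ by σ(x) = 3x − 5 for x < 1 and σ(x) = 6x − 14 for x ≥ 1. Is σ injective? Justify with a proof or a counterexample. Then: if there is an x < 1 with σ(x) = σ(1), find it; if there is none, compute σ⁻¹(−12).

Both pieces are strictly increasing (slopes 3 and 6), so each is injective on its own interval.
The left piece maps (−∞, 1) onto (−∞, −2); the right piece maps [1, ∞) onto [−8, ∞).
These images overlap. In particular σ(1) = −8 (right piece), and solving 3x − 5 = −8 on the left piece gives x = −1 < 1.
So σ(−1) = σ(1) with −1 ≠ 1, and σ is not injective. This x = −1 is the requested value below 1.

-1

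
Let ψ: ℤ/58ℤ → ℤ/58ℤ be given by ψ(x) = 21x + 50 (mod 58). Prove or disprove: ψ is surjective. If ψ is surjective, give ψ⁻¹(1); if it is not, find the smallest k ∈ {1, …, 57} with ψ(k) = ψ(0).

17

Since gcd(21, 58) = 1, 21 is invertible modulo 58. Euclid's algorithm: 58 = 2·21 + 16, 21 = 1·16 + 5, 16 = 3·5 + 1; back-substituting gives 1 = 47·21 − 17·58, so 21⁻¹ ≡ 47 (mod 58).
For any y ∈ ℤ/58ℤ, x = 47(y − 50) mod 58 satisfies ψ(x) = 21·47(y − 50) + 50 ≡ y (since 21·47 ≡ 1 mod 58). So every y has a preimage.
So ψ is surjective.
Since ψ is surjective, we find ψ⁻¹(1): we need 21x ≡ 1 − 50 ≡ 9 (mod 58). Using 21⁻¹ = 47: x ≡ 47·9 = 423 = 7·58 + 17, so x = 17.
Check: ψ(17) = 21·17 + 50 = 407 = 7·58 + 1 ≡ 1 (mod 58).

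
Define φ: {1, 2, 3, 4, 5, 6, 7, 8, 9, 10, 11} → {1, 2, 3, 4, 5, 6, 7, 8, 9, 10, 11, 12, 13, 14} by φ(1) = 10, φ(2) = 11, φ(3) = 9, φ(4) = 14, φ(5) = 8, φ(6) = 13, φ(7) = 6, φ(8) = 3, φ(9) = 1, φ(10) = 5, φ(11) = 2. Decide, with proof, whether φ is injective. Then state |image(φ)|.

The values φ(1), …, φ(11) are 10, 11, 9, 14, 8, 13, 6, 3, 1, 5, 2 — all distinct.
So φ(x_1) = φ(x_2) only when x_1 = x_2, and φ is injective.
The image of φ is {1, 2, 3, 5, 6, 8, 9, 10, 11, 13, 14}, which has 11 elements.

11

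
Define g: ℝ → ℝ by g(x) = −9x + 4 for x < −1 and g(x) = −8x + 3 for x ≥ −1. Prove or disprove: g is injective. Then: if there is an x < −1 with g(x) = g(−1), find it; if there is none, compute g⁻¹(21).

Both pieces are strictly decreasing (slopes −9 and −8), so each is injective on its own interval.
The left piece maps (−∞, −1) onto (13, ∞); the right piece maps [−1, ∞) onto (−∞, 11].
These images are disjoint, so no value is attained by both pieces. Thus g is injective.
Because the two images are disjoint, no x < −1 has g(x) = g(−1), so we compute g⁻¹(21): 21 lies in (13, ∞), so solve −9x + 4 = 21: x = (21 − 4)/(−9) = −17/9.

-17/9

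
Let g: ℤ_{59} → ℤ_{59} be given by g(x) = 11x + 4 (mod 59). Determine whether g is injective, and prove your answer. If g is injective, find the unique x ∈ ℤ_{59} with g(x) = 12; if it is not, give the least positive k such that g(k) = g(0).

If g(u) = g(v), then 11u ≡ 11v (mod 59). Because gcd(11, 59) = 1, we may cancel 11 to get u ≡ v (mod 59).
Therefore g is injective.
We now compute 11⁻¹ mod 59 explicitly. Euclid's algorithm: 59 = 5·11 + 4, 11 = 2·4 + 3, 4 = 1·3 + 1; back-substituting gives 1 = 43·11 − 8·59, so 11⁻¹ ≡ 43 (mod 59).
Since g is injective, we compute g⁻¹(12): solve 11x + 4 ≡ 12 (mod 59), i.e. 11x ≡ 8 (mod 59).
Multiplying by 11⁻¹ = 43 gives x ≡ 43·8 = 344 = 5·59 + 49 ≡ 49 (mod 59).
Check: g(49) = 11·49 + 4 = 543 = 9·59 + 12 ≡ 12 (mod 59).

49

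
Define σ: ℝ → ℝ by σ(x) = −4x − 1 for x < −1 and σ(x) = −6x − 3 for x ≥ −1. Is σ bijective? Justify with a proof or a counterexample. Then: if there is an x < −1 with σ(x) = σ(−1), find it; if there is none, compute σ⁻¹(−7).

Both pieces are strictly decreasing (slopes −4 and −6), so each is injective on its own interval.
The left piece maps (−∞, −1) onto (3, ∞); the right piece maps [−1, ∞) onto (−∞, 3].
Since 3 = 3, the images partition ℝ: σ is injective and surjective, hence bijective.
Because the two images are disjoint, no x < −1 has σ(x) = σ(−1), so we compute σ⁻¹(−7): −7 lies in (−∞, 3], so solve −6x − 3 = −7: x = (−7 + 3)/(−6) = 2/3.

2/3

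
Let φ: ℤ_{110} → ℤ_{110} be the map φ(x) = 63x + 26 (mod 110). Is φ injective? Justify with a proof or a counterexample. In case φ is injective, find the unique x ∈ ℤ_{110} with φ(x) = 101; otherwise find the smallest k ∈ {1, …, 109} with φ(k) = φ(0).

Recall that φ is injective if φ(s) = φ(t) implies s = t.
Suppose φ(s) = φ(t) in ℤ_{110}. Then 63s + 26 ≡ 63t + 26 (mod 110), hence 63(s − t) ≡ 0 (mod 110).
Since gcd(63, 110) = 1, 63 is invertible modulo 110, therefore s − t ≡ 0 (mod 110), i.e. s = t.
Hence φ is injective.
We now compute 63⁻¹ mod 110 explicitly. Euclid's algorithm: 110 = 1·63 + 47, 63 = 1·47 + 16, 47 = 2·16 + 15, 16 = 1·15 + 1; back-substituting gives 1 = 7·63 − 4·110, so 63⁻¹ ≡ 7 (mod 110).
Since φ is injective, we compute φ⁻¹(101): solve 63x + 26 ≡ 101 (mod 110), i.e. 63x ≡ 75 (mod 110).
Multiplying by 63⁻¹ = 7 gives x ≡ 7·75 = 525 = 4·110 + 85 ≡ 85 (mod 110).
Check: φ(85) = 63·85 + 26 = 5381 = 48·110 + 101 ≡ 101 (mod 110).

85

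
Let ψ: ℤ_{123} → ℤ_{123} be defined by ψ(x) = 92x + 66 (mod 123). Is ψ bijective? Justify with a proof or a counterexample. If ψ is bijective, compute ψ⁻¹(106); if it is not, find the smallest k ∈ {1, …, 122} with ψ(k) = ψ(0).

86

Suppose ψ(s) = ψ(t) in ℤ_{123}. Then 92s + 66 ≡ 92t + 66 (mod 123), so 92(s − t) ≡ 0 (mod 123).
Since gcd(92, 123) = 1, 92 is invertible modulo 123, therefore s − t ≡ 0 (mod 123), i.e. s = t.
We now compute 92⁻¹ mod 123 explicitly. Euclid's algorithm: 123 = 1·92 + 31, 92 = 2·31 + 30, 31 = 1·30 + 1; back-substituting gives 1 = 119·92 − 89·123, so 92⁻¹ ≡ 119 (mod 123).
Then y ↦ 119(y − 66) is a two-sided inverse to ψ, so every y ∈ ℤ_{123} has a preimage.
Therefore ψ is bijective.
Since ψ is bijective, we find ψ⁻¹(106): we need 92x ≡ 106 − 66 ≡ 40 (mod 123). Using 92⁻¹ = 119: x ≡ 119·40 = 4760 = 38·123 + 86, so x = 86.
Check: ψ(86) = 92·86 + 66 = 7978 = 64·123 + 106 ≡ 106 (mod 123).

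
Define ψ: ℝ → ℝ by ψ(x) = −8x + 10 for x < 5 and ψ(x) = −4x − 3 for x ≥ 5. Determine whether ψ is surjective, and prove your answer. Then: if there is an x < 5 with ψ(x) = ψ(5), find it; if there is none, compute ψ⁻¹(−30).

Both pieces are strictly decreasing (slopes −8 and −4), so each is injective on its own interval.
The left piece maps (−∞, 5) onto (−30, ∞); the right piece maps [5, ∞) onto (−∞, −23].
The union (−30, ∞) ∪ (−∞, −23] covers ℝ, so ψ is surjective.
For the follow-up: the images overlap, so an x < 5 with ψ(x) = ψ(5) exists. ψ(5) = −23; solving −8x + 10 = −23 for x < 5 gives x = (−23 − 10)/(−8) = 33/8.

33/8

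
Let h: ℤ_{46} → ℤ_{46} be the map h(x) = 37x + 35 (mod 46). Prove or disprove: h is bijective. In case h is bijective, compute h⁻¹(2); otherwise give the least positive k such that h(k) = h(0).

If h(x_1) = h(x_2), then 37x_1 ≡ 37x_2 (mod 46). Because gcd(37, 46) = 1, we may cancel 37 to get x_1 ≡ x_2 (mod 46).
We now compute 37⁻¹ mod 46 explicitly. Euclid's algorithm: 46 = 1·37 + 9, 37 = 4·9 + 1; back-substituting gives 1 = 5·37 − 4·46, so 37⁻¹ ≡ 5 (mod 46).
Then y ↦ 5(y − 35) is a two-sided inverse to h, so every y ∈ ℤ_{46} has a preimage.
Hence h is bijective.
Since h is bijective, we find h⁻¹(2): we need 37x ≡ 2 − 35 ≡ 13 (mod 46). Using 37⁻¹ = 5: x ≡ 5·13 = 65 = 1·46 + 19, so x = 19.
Check: h(19) = 37·19 + 35 = 738 = 16·46 + 2 ≡ 2 (mod 46).

19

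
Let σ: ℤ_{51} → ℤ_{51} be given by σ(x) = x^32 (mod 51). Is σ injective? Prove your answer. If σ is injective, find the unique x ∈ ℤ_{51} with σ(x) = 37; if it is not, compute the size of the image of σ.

4

σ(1) = 1^32 = 1.
σ(2): Repeated squaring mod 51: 2^1 ≡ 2, 2^2 ≡ 2² = 4, 2^4 ≡ 4² = 16, 2^8 ≡ 16² = 256 ≡ 1, 2^16 ≡ 1² = 1, 2^32 ≡ 1² = 1. So 2^32 ≡ 1 (mod 51).
So σ(1) = σ(2) = 1 while 1 ≠ 2, therefore σ is not injective.
Since σ is not injective, we determine |image(σ)|. Computing x^32 mod 51 for each x (by repeated squaring, reducing mod 51 at every step), the values σ(0), σ(1), …, σ(50) are: 0, 1, 1, 18, 1, 1, 18, 1, 1, 18, 1, 1, 18, 1, 1, 18, 1, 34, 18, 1, 1, 18, 1, 1, 18, 1, 1, 18, 1, 1, 18, 1, 1, 18, 34, 1, 18, 1, 1, 18, 1, 1, 18, 1, 1, 18, 1, 1, 18, 1, 1.
The distinct values are {0, 1, 18, 34}; there are 4 of them.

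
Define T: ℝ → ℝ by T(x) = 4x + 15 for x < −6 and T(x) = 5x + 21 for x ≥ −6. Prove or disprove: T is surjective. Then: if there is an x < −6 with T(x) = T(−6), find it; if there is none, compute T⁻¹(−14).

Both pieces are strictly increasing (slopes 4 and 5), so each is injective on its own interval.
The left piece maps (−∞, −6) onto (−∞, −9); the right piece maps [−6, ∞) onto [−9, ∞).
These images together cover ℝ, so T is surjective.
Because the two images are disjoint, no x < −6 has T(x) = T(−6), so we compute T⁻¹(−14): −14 lies in (−∞, −9), so solve 4x + 15 = −14: x = (−14 − 15)/4 = −29/4.

-29/4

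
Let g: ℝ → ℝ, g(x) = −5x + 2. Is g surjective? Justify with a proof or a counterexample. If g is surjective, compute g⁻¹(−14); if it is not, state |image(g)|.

By definition, surjectivity means every element of the codomain has a preimage under g.
For any y ∈ ℝ, x = (y − 2)/(−5) satisfies g(x) = y.
Thus g is surjective.
Since g is surjective, we compute g⁻¹(−14) = (−14 − 2)/(−5) = 16/5.

16/5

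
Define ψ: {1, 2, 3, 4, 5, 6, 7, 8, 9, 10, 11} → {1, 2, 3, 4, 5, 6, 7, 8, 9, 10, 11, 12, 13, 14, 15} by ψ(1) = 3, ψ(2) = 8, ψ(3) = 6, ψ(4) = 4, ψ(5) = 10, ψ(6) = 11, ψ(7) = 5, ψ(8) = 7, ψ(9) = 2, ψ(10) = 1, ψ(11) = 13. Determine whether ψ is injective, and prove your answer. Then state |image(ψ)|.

11

The values ψ(1), …, ψ(11) are 3, 8, 6, 4, 10, 11, 5, 7, 2, 1, 13 — all distinct.
So ψ(u) = ψ(v) only when u = v, and ψ is injective.
The image of ψ is {1, 2, 3, 4, 5, 6, 7, 8, 10, 11, 13}, which has 11 elements.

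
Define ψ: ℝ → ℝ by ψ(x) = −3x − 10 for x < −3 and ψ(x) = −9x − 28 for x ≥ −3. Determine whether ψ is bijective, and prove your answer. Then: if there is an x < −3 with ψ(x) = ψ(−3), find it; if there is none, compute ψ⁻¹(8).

-6

Both pieces are strictly decreasing (slopes −3 and −9), so each is injective on its own interval.
The left piece maps (−∞, −3) onto (−1, ∞); the right piece maps [−3, ∞) onto (−∞, −1].
Since −1 = −1, the images partition ℝ: ψ is injective and surjective, hence bijective.
Because the two images are disjoint, no x < −3 has ψ(x) = ψ(−3), so we compute ψ⁻¹(8): 8 lies in (−1, ∞), so solve −3x − 10 = 8: x = (8 + 10)/(−3) = −6.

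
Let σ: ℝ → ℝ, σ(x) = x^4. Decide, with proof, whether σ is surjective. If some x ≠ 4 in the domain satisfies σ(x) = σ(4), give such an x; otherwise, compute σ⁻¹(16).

Since 4 is even, x^4 ≥ 0 for all x ∈ ℝ, so −1 ∈ ℝ has no preimage. So σ is not surjective.
For the follow-up, such an x exists: taking x = −4 ∈ ℝ gives σ(−4) = 256 = σ(4) with −4 ≠ 4.

-4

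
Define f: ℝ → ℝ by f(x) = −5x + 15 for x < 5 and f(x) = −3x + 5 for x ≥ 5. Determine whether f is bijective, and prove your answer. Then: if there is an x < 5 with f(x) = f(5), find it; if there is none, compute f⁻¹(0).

Both pieces are strictly decreasing (slopes −5 and −3), so each is injective on its own interval.
The left piece maps (−∞, 5) onto (−10, ∞); the right piece maps [5, ∞) onto (−∞, −10].
Since −10 = −10, the images partition ℝ: f is injective and surjective, hence bijective.
Because the two images are disjoint, no x < 5 has f(x) = f(5), so we compute f⁻¹(0): 0 lies in (−10, ∞), so solve −5x + 15 = 0: x = (0 − 15)/(−5) = 3.

3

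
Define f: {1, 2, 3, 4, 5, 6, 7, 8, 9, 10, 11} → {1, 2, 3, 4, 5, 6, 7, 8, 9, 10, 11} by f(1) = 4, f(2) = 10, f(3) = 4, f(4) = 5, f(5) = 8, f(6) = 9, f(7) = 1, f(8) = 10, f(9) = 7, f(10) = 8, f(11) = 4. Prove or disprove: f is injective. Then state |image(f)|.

7

f(1) = 4 = f(3) with 1 ≠ 3, so f is not injective.
The image of f is {1, 4, 5, 7, 8, 9, 10}, which has 7 elements.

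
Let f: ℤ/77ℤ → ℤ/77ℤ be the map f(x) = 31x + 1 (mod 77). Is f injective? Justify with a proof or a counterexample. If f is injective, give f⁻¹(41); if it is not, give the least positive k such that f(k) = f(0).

46

Suppose f(s) = f(t) in ℤ/77ℤ. Then 31s + 1 ≡ 31t + 1 (mod 77), thus 31(s − t) ≡ 0 (mod 77).
Since gcd(31, 77) = 1, 31 is invertible modulo 77, so s − t ≡ 0 (mod 77), i.e. s = t.
Thus f is injective.
We now compute 31⁻¹ mod 77 explicitly. Euclid's algorithm: 77 = 2·31 + 15, 31 = 2·15 + 1; back-substituting gives 1 = 5·31 − 2·77, so 31⁻¹ ≡ 5 (mod 77).
Since f is injective, we compute f⁻¹(41): solve 31x + 1 ≡ 41 (mod 77), i.e. 31x ≡ 40 (mod 77).
Multiplying by 31⁻¹ = 5 gives x ≡ 5·40 = 200 = 2·77 + 46 ≡ 46 (mod 77).
Check: f(46) = 31·46 + 1 = 1427 = 18·77 + 41 ≡ 41 (mod 77).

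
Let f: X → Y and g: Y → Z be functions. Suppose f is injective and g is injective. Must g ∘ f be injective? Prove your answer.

Suppose (g ∘ f)(s) = (g ∘ f)(t), i.e. g(f(s)) = g(f(t)).
Since g is injective, f(s) = f(t). Since f is injective, s = t. So g ∘ f is injective.

injective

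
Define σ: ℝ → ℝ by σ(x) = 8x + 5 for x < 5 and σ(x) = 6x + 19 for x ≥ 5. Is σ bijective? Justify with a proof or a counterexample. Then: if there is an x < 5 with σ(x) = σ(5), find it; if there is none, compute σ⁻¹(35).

Both pieces are strictly increasing (slopes 8 and 6), so each is injective on its own interval.
The left piece maps (−∞, 5) onto (−∞, 45); the right piece maps [5, ∞) onto [49, ∞).
The images leave a gap (45 has no preimage), so σ is not surjective, hence not bijective.
Because the two images are disjoint, no x < 5 has σ(x) = σ(5), so we compute σ⁻¹(35): 35 lies in (−∞, 45), so solve 8x + 5 = 35: x = (35 − 5)/8 = 15/4.

15/4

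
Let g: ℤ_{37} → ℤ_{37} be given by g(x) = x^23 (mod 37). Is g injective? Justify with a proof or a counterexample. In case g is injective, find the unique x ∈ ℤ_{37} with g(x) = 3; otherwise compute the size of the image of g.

28

Since 37 is prime, the nonzero elements of ℤ_{37} form a cyclic group of order 36.
As gcd(23, 36) = 1, raising to the 23rd power is a bijection on this group: if a^23 ≡ b^23 then (ab^{−1})^23 = 1, and the only element of order dividing gcd(23, 36) = 1 is 1, so a = b.
With g(0) = 0 this makes g injective on all of ℤ_{37}, hence bijective (finite equal-size domain and codomain). In particular g is injective.
Since g is injective, we find the preimage of 3. The inverse of x ↦ x^23 on (ℤ_{37})^× is x ↦ x^11, because 23·11 = 253 = 7·36 + 1 ≡ 1 (mod 36) and x^{36} = 1 for x ≠ 0 (Fermat). So g⁻¹(3) = 3^11 mod 37.
Repeated squaring mod 37: 3^1 ≡ 3, 3^2 ≡ 3² = 9, 3^4 ≡ 9² = 81 ≡ 7, 3^8 ≡ 7² = 49 ≡ 12. Since 11 = 8 + 2 + 1, 3^11 ≡ 12·9·3: 12·9 = 108 ≡ 34, then 34·3 = 102 ≡ 28. So 3^11 ≡ 28 (mod 37).
Hence g⁻¹(3) = 28.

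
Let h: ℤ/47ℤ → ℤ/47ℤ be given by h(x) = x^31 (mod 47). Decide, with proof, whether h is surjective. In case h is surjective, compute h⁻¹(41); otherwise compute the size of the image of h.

Since 47 is prime, the nonzero elements of ℤ/47ℤ form a cyclic group of order 46.
As gcd(31, 46) = 1, raising to the 31st power is a bijection on this group: if x_1^31 ≡ x_2^31 then (x_1x_2^{−1})^31 = 1, and the only element of order dividing gcd(31, 46) = 1 is 1, so x_1 = x_2.
With h(0) = 0 this makes h injective on all of ℤ/47ℤ, hence bijective (finite equal-size domain and codomain). In particular h is surjective.
Since h is surjective, we find the preimage of 41. The inverse of x ↦ x^31 on (ℤ/47ℤ)^× is x ↦ x^3, because 31·3 = 93 = 2·46 + 1 ≡ 1 (mod 46) and x^{46} = 1 for x ≠ 0 (Fermat). So h⁻¹(41) = 41^3 mod 47.
Repeated squaring mod 47: 41^1 ≡ 41, 41^2 ≡ 41² = 1681 ≡ 36. Since 3 = 2 + 1, 41^3 ≡ 36·41: 36·41 = 1476 ≡ 19. So 41^3 ≡ 19 (mod 47).
Hence h⁻¹(41) = 19.

19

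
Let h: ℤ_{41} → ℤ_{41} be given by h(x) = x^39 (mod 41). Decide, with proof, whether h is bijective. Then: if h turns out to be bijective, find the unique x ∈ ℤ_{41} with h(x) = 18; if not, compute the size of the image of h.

16

Since 41 is prime, the nonzero elements of ℤ_{41} form a cyclic group of order 40.
As gcd(39, 40) = 1, raising to the 39th power is a bijection on this group: if s^39 ≡ t^39 then (st^{−1})^39 = 1, and the only element of order dividing gcd(39, 40) = 1 is 1, so s = t.
With h(0) = 0 this makes h injective on all of ℤ_{41}, hence bijective (finite equal-size domain and codomain). In particular h is bijective.
Since h is bijective, we find the preimage of 18. The inverse of x ↦ x^39 on (ℤ_{41})^× is x ↦ x^39, because 39·39 = 1521 = 38·40 + 1 ≡ 1 (mod 40) and x^{40} = 1 for x ≠ 0 (Fermat). So h⁻¹(18) = 18^39 mod 41.
Repeated squaring mod 41: 18^1 ≡ 18, 18^2 ≡ 18² = 324 ≡ 37, 18^4 ≡ 37² = 1369 ≡ 16, 18^8 ≡ 16² = 256 ≡ 10, 18^16 ≡ 10² = 100 ≡ 18, 18^32 ≡ 18² = 324 ≡ 37. Since 39 = 32 + 4 + 2 + 1, 18^39 ≡ 37·16·37·18: 37·16 = 592 ≡ 18, then 18·37 = 666 ≡ 10, then 10·18 = 180 ≡ 16. So 18^39 ≡ 16 (mod 41).
Hence h⁻¹(18) = 16.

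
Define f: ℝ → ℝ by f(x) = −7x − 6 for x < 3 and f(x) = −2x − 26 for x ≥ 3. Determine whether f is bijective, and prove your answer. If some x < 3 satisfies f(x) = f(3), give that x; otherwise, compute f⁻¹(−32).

3

Both pieces are strictly decreasing (slopes −7 and −2), so each is injective on its own interval.
The left piece maps (−∞, 3) onto (−27, ∞); the right piece maps [3, ∞) onto (−∞, −32].
The images leave a gap (−27 has no preimage), so f is not surjective, hence not bijective.
Because the two images are disjoint, no x < 3 has f(x) = f(3), so we compute f⁻¹(−32): −32 lies in (−∞, −32], so solve −2x − 26 = −32: x = (−32 + 26)/(−2) = 3.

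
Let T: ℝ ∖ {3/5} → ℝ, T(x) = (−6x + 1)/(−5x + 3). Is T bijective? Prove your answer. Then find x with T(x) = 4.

If T(x) = 6/5, cross-multiplying gives −5(−6x + 1) = −6(−5x + 3), which simplifies to −5 = −18 — false.  So 6/5 has no preimage and T is not surjective.
So T is not bijective.
Solving T(x) = 4: cross-multiplying gives −6x + 1 = 4(−5x + 3), which rearranges to 14x = 11, so x = 11/14.

11/14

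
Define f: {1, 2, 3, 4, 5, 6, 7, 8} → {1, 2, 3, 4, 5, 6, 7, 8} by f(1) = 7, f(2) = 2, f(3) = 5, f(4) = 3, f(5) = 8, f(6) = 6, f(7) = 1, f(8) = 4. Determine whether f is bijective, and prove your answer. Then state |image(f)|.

The values 7, 2, 5, 3, 8, 6, 1, 4 are a permutation of {1, 2, 3, 4, 5, 6, 7, 8}: each element appears exactly once.
So f is injective and surjective, hence bijective.
The image of f is {1, 2, 3, 4, 5, 6, 7, 8}, which has 8 elements.

8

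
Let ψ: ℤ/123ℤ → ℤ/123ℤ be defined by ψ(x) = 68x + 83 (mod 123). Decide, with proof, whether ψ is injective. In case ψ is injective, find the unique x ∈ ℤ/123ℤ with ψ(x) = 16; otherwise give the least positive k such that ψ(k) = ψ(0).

37

If ψ(x_1) = ψ(x_2), then 68x_1 ≡ 68x_2 (mod 123). Because gcd(68, 123) = 1, we may cancel 68 to get x_1 ≡ x_2 (mod 123).
Hence ψ is injective.
We now compute 68⁻¹ mod 123 explicitly. Euclid's algorithm: 123 = 1·68 + 55, 68 = 1·55 + 13, 55 = 4·13 + 3, 13 = 4·3 + 1; back-substituting gives 1 = 38·68 − 21·123, so 68⁻¹ ≡ 38 (mod 123).
Since ψ is injective, we compute ψ⁻¹(16): solve 68x + 83 ≡ 16 (mod 123), i.e. 68x ≡ 56 (mod 123).
Multiplying by 68⁻¹ = 38 gives x ≡ 38·56 = 2128 = 17·123 + 37 ≡ 37 (mod 123).
Check: ψ(37) = 68·37 + 83 = 2599 = 21·123 + 16 ≡ 16 (mod 123).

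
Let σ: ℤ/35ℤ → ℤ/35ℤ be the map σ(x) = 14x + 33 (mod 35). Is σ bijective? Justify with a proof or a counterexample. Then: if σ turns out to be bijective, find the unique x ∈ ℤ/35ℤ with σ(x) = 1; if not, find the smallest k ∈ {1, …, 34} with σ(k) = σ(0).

5

We have gcd(14, 35) = 7 > 1. Taking s = 0 and t = 5: σ(0) = 33 and σ(5) = 14·5 + 33 = 103 ≡ 33 (mod 35).
So σ(0) = σ(5) while 0 ≠ 5, so σ is not injective, hence not bijective.
Since σ is not bijective, we find the least positive k with σ(k) = σ(0): this means 14k ≡ 0 (mod 35), i.e. 35 ∣ 14k. Since gcd(14, 35) = 7, dividing through by 7 this holds exactly when 5 ∣ 2k, and as gcd(2, 5) = 1, exactly when 5 ∣ k.
The smallest positive such k is 5.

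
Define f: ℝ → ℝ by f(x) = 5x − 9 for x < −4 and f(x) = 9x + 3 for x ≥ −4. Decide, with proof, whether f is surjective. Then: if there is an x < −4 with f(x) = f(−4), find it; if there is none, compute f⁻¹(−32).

-24/5

Both pieces are strictly increasing (slopes 5 and 9), so each is injective on its own interval.
The left piece maps (−∞, −4) onto (−∞, −29); the right piece maps [−4, ∞) onto [−33, ∞).
The union (−∞, −29) ∪ [−33, ∞) covers ℝ, so f is surjective.
For the follow-up: the images overlap, so an x < −4 with f(x) = f(−4) exists. f(−4) = −33; solving 5x − 9 = −33 for x < −4 gives x = (−33 + 9)/5 = −24/5.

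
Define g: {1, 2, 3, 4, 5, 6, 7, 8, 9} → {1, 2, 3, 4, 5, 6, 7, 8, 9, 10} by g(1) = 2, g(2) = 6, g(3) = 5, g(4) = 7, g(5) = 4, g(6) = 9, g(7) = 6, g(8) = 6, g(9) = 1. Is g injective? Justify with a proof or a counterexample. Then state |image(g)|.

g(2) = 6 = g(7) with 2 ≠ 7, so g is not injective.
The image of g is {1, 2, 4, 5, 6, 7, 9}, which has 7 elements.

7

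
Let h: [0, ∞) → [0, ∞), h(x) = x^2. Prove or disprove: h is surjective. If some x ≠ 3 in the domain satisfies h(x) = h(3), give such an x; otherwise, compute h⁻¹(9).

3

For any y ∈ [0, ∞), x = y^{1/2} ∈ [0, ∞) gives h(x) = y, so h is surjective.
Since x ↦ x^2 is strictly increasing on [0, ∞), it is injective there, so no x ≠ 3 in the domain has h(x) = h(3). We therefore compute h⁻¹(9) = 9^{1/2} = 3 (indeed 3^2 = 9).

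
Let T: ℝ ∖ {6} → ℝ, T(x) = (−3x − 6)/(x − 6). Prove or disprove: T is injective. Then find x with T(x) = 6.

Suppose T(a) = T(b). Cross-multiplying: (−3a − 6)(b − 6) = (−3b − 6)(a − 6).
Expanding both sides and cancelling the symmetric terms leaves 24·(a − b) = 0. Since 24 ≠ 0, a = b. Hence T is injective.
Solving T(x) = 6: cross-multiplying gives −3x − 6 = 6(x − 6), which rearranges to −9x = −30, so x = 10/3.

10/3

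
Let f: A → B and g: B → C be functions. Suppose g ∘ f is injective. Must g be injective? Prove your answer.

not injective

No. Take A = {1, 2, 3}, B = {1, 2, 3, 4, 5}, C = {1, 2, 3, 4, 5}, f(a) = a for each a ∈ A, and g(b) = 4 if b ∈ {4, 5} else g(b) = b.
Then g ∘ f = f is injective (A ⊂ B and f is the inclusion), but g(4) = g(5) = 4 with 4 ≠ 5, so g is not injective.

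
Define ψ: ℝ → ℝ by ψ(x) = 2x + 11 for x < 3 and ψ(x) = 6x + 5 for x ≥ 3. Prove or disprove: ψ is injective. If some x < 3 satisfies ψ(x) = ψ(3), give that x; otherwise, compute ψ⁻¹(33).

Both pieces are strictly increasing (slopes 2 and 6), so each is injective on its own interval.
The left piece maps (−∞, 3) onto (−∞, 17); the right piece maps [3, ∞) onto [23, ∞).
These images are disjoint, so no value is attained by both pieces. Therefore ψ is injective.
Because the two images are disjoint, no x < 3 has ψ(x) = ψ(3), so we compute ψ⁻¹(33): 33 lies in [23, ∞), so solve 6x + 5 = 33: x = (33 − 5)/6 = 14/3.

14/3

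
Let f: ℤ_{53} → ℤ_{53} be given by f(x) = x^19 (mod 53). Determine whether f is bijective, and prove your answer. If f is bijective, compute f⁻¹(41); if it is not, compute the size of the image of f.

51

Since 53 is prime, the nonzero elements of ℤ_{53} form a cyclic group of order 52.
As gcd(19, 52) = 1, raising to the 19th power is a bijection on this group: if s^19 ≡ t^19 then (st^{−1})^19 = 1, and the only element of order dividing gcd(19, 52) = 1 is 1, so s = t.
With f(0) = 0 this makes f injective on all of ℤ_{53}, hence bijective (finite equal-size domain and codomain). In particular f is bijective.
Since f is bijective, we find the preimage of 41. The inverse of x ↦ x^19 on (ℤ_{53})^× is x ↦ x^11, because 19·11 = 209 = 4·52 + 1 ≡ 1 (mod 52) and x^{52} = 1 for x ≠ 0 (Fermat). So f⁻¹(41) = 41^11 mod 53.
Repeated squaring mod 53: 41^1 ≡ 41, 41^2 ≡ 41² = 1681 ≡ 38, 41^4 ≡ 38² = 1444 ≡ 13, 41^8 ≡ 13² = 169 ≡ 10. Since 11 = 8 + 2 + 1, 41^11 ≡ 10·38·41: 10·38 = 380 ≡ 9, then 9·41 = 369 ≡ 51. So 41^11 ≡ 51 (mod 53).
Hence f⁻¹(41) = 51.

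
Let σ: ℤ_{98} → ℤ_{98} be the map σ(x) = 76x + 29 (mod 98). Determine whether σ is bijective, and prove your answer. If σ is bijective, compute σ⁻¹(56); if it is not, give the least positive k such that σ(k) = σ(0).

49

We have gcd(76, 98) = 2 > 1. Taking s = 0 and t = 49: σ(0) = 29 and σ(49) = 76·49 + 29 = 3753 ≡ 29 (mod 98).
So σ(0) = σ(49) while 0 ≠ 49, so σ is not injective, hence not bijective.
Since σ is not bijective, we find the least positive k with σ(k) = σ(0): this means 76k ≡ 0 (mod 98), i.e. 98 ∣ 76k. Since gcd(76, 98) = 2, dividing through by 2 this holds exactly when 49 ∣ 38k, and as gcd(38, 49) = 1, exactly when 49 ∣ k.
The smallest positive such k is 49.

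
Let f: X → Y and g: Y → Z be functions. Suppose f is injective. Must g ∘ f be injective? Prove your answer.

not injective

No. Take X = Y = Z = {1, 2}, f = identity (injective), and g(x) = 1 for every x.
Then (g ∘ f)(1) = 1 = (g ∘ f)(2) with 1 ≠ 2, so g ∘ f is not injective.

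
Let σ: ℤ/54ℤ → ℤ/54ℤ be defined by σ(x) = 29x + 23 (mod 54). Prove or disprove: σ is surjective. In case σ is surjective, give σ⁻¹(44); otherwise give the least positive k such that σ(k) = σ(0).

51

Since gcd(29, 54) = 1, 29 is invertible modulo 54. Euclid's algorithm: 54 = 1·29 + 25, 29 = 1·25 + 4, 25 = 6·4 + 1; back-substituting gives 1 = 41·29 − 22·54, so 29⁻¹ ≡ 41 (mod 54).
Then y ↦ 41(y − 23) is a two-sided inverse to σ, so every y ∈ ℤ/54ℤ has a preimage.
Therefore σ is surjective.
Since σ is surjective, we find σ⁻¹(44): we need 29x ≡ 44 − 23 ≡ 21 (mod 54). Using 29⁻¹ = 41: x ≡ 41·21 = 861 = 15·54 + 51, so x = 51.
Check: σ(51) = 29·51 + 23 = 1502 = 27·54 + 44 ≡ 44 (mod 54).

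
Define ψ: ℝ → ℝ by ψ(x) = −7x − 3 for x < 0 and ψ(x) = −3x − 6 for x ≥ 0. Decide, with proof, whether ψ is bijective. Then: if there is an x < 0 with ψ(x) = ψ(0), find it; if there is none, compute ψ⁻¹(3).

Both pieces are strictly decreasing (slopes −7 and −3), so each is injective on its own interval.
The left piece maps (−∞, 0) onto (−3, ∞); the right piece maps [0, ∞) onto (−∞, −6].
The images leave a gap (−3 has no preimage), so ψ is not surjective, hence not bijective.
Because the two images are disjoint, no x < 0 has ψ(x) = ψ(0), so we compute ψ⁻¹(3): 3 lies in (−3, ∞), so solve −7x − 3 = 3: x = (3 + 3)/(−7) = −6/7.

-6/7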